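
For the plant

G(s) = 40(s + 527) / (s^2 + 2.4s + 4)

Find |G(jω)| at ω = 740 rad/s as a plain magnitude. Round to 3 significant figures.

0.0664

At s = jω = j740:
zero (s+527): 527 + j740 → |·| = √(527²+740²) = √825329 ≈ 908.48, ∠ = arctan(740/527) ≈ 54.54°
quadratic: (j740)² + 2.4·j740 + 4 = -547596 + j1776 → |·| ≈ 5.476e+05, ∠ ≈ 179.81°
|G| = 40 · 908.48 / 5.476e+05 ≈ 0.066361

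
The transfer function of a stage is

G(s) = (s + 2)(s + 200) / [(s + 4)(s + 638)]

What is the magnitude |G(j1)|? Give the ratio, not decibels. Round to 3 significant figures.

0.170

At s = jω = j1:
zero (s+2): 2 + j1 → |·| = √(2²+1²) = √5 ≈ 2.2361, ∠ = arctan(1/2) ≈ 26.57°
zero (s+200): 200 + j1 → |·| = √(200²+1²) = √40001 ≈ 200, ∠ = arctan(1/200) ≈ 0.29°
pole (s+4): 4 + j1 → |·| = √(4²+1²) = √17 ≈ 4.1231, ∠ = arctan(1/4) ≈ 14.04°
pole (s+638): 638 + j1 → |·| = √(638²+1²) = √407045 ≈ 638, ∠ = arctan(1/638) ≈ 0.09°
|G| = 1 · 447.22 / 2630.5 ≈ 0.17001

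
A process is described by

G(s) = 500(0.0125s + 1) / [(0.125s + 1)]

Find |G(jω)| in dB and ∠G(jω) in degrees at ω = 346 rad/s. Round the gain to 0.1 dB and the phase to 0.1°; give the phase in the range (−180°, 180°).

34.2 dB, -11.7°

At ω = 346 rad/s:
zero (1 + j346·0.0125) = 1 + j4.325 → |·| ≈ 4.4391, ∠ ≈ 76.98°
pole (1 + j346·0.125) = 1 + j43.25 → |·| ≈ 43.262, ∠ ≈ 88.68°
|G| = 500 · 4.4391 / (43.262) ≈ 51.305
Gain = 20 log₁₀(51.305) ≈ 34.20 dB
∠G = (76.98°) − (88.68°) = -11.70°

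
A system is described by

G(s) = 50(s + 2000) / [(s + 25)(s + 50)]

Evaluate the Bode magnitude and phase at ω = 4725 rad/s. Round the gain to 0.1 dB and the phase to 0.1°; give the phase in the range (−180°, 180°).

At s = jω = j4725:
zero (s+2000): 2000 + j4725 → |·| = √(2000²+4725²) = √26325625 ≈ 5130.9, ∠ = arctan(4725/2000) ≈ 67.06°
pole (s+25): 25 + j4725 → |·| = √(25²+4725²) = √22326250 ≈ 4725.1, ∠ = arctan(4725/25) ≈ 89.70°
pole (s+50): 50 + j4725 → |·| = √(50²+4725²) = √22328125 ≈ 4725.3, ∠ = arctan(4725/50) ≈ 89.39°
|G| = 50 · 5130.9 / 2.2328e+07 ≈ 0.01149
Gain = 20 log₁₀(0.01149) ≈ -38.79 dB
∠G = 67.06° − 179.09° = -112.03°

-38.8 dB, -112.0°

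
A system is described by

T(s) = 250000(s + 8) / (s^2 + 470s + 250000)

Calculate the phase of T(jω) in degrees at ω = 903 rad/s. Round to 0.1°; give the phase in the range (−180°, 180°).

At s = jω = j903:
zero (s+8): 8 + j903 → |·| = √(8²+903²) = √815473 ≈ 903.04, ∠ = arctan(903/8) ≈ 89.49°
quadratic: (j903)² + 470·j903 + 250000 = -565409 + j424410 → |·| ≈ 7.0697e+05, ∠ ≈ 143.11°
∠T = 89.49° − 143.11° = -53.62°

-53.6°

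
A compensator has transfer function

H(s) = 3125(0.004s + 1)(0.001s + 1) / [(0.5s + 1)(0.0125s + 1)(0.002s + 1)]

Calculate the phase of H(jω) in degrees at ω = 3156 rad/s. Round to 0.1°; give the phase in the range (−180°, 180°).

-101.6°

At ω = 3156 rad/s:
zero (1 + j3156·0.004) = 1 + j12.624 → |·| ≈ 12.664, ∠ ≈ 85.47°
zero (1 + j3156·0.001) = 1 + j3.156 → |·| ≈ 3.3106, ∠ ≈ 72.42°
pole (1 + j3156·0.5) = 1 + j1578 → |·| ≈ 1578, ∠ ≈ 89.96°
pole (1 + j3156·0.0125) = 1 + j39.45 → |·| ≈ 39.463, ∠ ≈ 88.55°
pole (1 + j3156·0.002) = 1 + j6.312 → |·| ≈ 6.3907, ∠ ≈ 81.00°
∠H = (85.47° + 72.42°) − (89.96° + 88.55° + 81.00°) = -101.62°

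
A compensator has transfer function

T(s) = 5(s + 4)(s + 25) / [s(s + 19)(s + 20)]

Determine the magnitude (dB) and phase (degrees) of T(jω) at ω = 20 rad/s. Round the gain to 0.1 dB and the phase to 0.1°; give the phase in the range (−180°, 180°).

-13.6 dB, -64.1°

At s = jω = j20:
zero (s+4): 4 + j20 → |·| = √(4²+20²) = √416 ≈ 20.396, ∠ = arctan(20/4) ≈ 78.69°
zero (s+25): 25 + j20 → |·| = √(25²+20²) = √1025 ≈ 32.016, ∠ = arctan(20/25) ≈ 38.66°
pole (s+19): 19 + j20 → |·| = √(19²+20²) = √761 ≈ 27.586, ∠ = arctan(20/19) ≈ 46.47°
pole (s+20): 20 + j20 → |·| = √(20²+20²) = √800 ≈ 28.284, ∠ = arctan(20/20) ≈ 45.00°
pole at origin: |s| = 20, ∠ = 90.00° (in denominator)
|T| = 5 · 653 / 15605 ≈ 0.20923
Gain = 20 log₁₀(0.20923) ≈ -13.59 dB
∠T = 117.35° − 181.47° = -64.12°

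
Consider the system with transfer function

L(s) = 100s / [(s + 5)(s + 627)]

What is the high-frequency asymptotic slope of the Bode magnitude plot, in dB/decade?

-20 dB/decade

Each pole contributes −20 dB/decade at high frequency; each zero contributes +20 dB/decade.
Net: 1 zero(s) − 2 pole(s) → -20 dB/decade.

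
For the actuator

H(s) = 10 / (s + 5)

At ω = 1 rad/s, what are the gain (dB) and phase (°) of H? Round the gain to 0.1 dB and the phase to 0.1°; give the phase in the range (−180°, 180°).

5.9 dB, -11.3°

At s = jω = j1:
pole (s+5): 5 + j1 → |·| = √(5²+1²) = √26 ≈ 5.099, ∠ = arctan(1/5) ≈ 11.31°
|H| = 10 / 5.099 ≈ 1.9612
Gain = 20 log₁₀(1.9612) ≈ 5.85 dB
∠H = 0.00° − 11.31° = -11.31°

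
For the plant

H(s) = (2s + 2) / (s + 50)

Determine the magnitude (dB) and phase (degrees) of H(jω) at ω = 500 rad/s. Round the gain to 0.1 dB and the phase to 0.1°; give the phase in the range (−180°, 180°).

6.0 dB, 5.6°

Substitute s = j500:
Numerator: 2(j500) + 2 = 2 + j1000
Denominator: (j500) + 50 = 50 + j500
|N| = √(2² + 1000²) ≈ 1000, ∠N ≈ 89.89°
|D| = √(50² + 500²) ≈ 502.49, ∠D ≈ 84.29°
|H| = 1000 / 502.49 ≈ 1.9901
Gain = 20 log₁₀(1.9901) ≈ 5.98 dB
∠H = 89.89° − 84.29° = 5.60°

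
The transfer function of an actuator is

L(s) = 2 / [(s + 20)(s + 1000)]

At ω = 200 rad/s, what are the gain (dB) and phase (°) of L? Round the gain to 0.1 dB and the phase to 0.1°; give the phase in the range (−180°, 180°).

-100.2 dB, -95.6°

At s = jω = j200:
pole (s+20): 20 + j200 → |·| = √(20²+200²) = √40400 ≈ 201, ∠ = arctan(200/20) ≈ 84.29°
pole (s+1000): 1000 + j200 → |·| = √(1000²+200²) = √1040000 ≈ 1019.8, ∠ = arctan(200/1000) ≈ 11.31°
|L| = 2 / 2.0498e+05 ≈ 9.757e-06
Gain = 20 log₁₀(9.757e-06) ≈ -100.21 dB
∠L = 0.00° − 95.60° = -95.60°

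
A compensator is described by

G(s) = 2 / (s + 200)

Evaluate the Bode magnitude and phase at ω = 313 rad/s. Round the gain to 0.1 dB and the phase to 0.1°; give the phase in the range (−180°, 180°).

-45.4 dB, -57.4°

Substitute s = j313:
Numerator: 2 = 2 + j0
Denominator: (j313) + 200 = 200 + j313
|N| = √(2² + 0²) ≈ 2, ∠N ≈ 0.00°
|D| = √(200² + 313²) ≈ 371.44, ∠D ≈ 57.42°
|G| = 2 / 371.44 ≈ 0.0053844
Gain = 20 log₁₀(0.0053844) ≈ -45.38 dB
∠G = 0.00° − 57.42° = -57.42°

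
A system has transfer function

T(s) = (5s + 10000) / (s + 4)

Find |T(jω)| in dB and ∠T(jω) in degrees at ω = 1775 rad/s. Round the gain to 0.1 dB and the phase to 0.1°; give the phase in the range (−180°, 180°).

Substitute s = j1775:
Numerator: 5(j1775) + 10000 = 10000 + j8875
Denominator: (j1775) + 4 = 4 + j1775
|N| = √(10000² + 8875²) ≈ 13370, ∠N ≈ 41.59°
|D| = √(4² + 1775²) ≈ 1775, ∠D ≈ 89.87°
|T| = 13370 / 1775 ≈ 7.5324
Gain = 20 log₁₀(7.5324) ≈ 17.54 dB
∠T = 41.59° − 89.87° = -48.28°

17.5 dB, -48.3°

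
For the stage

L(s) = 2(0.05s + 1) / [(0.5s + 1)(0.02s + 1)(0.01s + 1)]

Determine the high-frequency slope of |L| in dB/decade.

Each pole contributes −20 dB/decade at high frequency; each zero contributes +20 dB/decade.
Net: 1 zero(s) − 3 pole(s) → -40 dB/decade.

-40 dB/decade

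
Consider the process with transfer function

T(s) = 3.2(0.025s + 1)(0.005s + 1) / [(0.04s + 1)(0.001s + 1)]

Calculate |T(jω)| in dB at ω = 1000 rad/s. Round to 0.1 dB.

At ω = 1000 rad/s:
zero (1 + j1000·0.025) = 1 + j25 → |·| ≈ 25.02, ∠ ≈ 87.71°
zero (1 + j1000·0.005) = 1 + j5 → |·| ≈ 5.099, ∠ ≈ 78.69°
pole (1 + j1000·0.04) = 1 + j40 → |·| ≈ 40.012, ∠ ≈ 88.57°
pole (1 + j1000·0.001) = 1 + j1 → |·| ≈ 1.4142, ∠ ≈ 45.00°
|T| = 3.2 · 25.02 · 5.099 / (40.012 · 1.4142) ≈ 7.2147
Gain = 20 log₁₀(7.2147) ≈ 17.16 dB

17.2 dB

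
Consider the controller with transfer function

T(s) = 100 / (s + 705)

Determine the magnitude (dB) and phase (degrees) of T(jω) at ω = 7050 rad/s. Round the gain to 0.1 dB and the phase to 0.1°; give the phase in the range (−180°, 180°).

At s = jω = j7050:
pole (s+705): 705 + j7050 → |·| = √(705²+7050²) = √50199525 ≈ 7085.2, ∠ = arctan(7050/705) ≈ 84.29°
|T| = 100 / 7085.2 ≈ 0.014114
Gain = 20 log₁₀(0.014114) ≈ -37.01 dB
∠T = 0.00° − 84.29° = -84.29°

-37.0 dB, -84.3°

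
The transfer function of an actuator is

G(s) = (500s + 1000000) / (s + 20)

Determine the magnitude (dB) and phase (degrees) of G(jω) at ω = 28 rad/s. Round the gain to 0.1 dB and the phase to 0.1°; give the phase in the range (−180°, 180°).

89.3 dB, -53.7°

Substitute s = j28:
Numerator: 500(j28) + 1000000 = 1000000 + j14000
Denominator: (j28) + 20 = 20 + j28
|N| = √(1000000² + 14000²) ≈ 1.0001e+06, ∠N ≈ 0.80°
|D| = √(20² + 28²) ≈ 34.409, ∠D ≈ 54.46°
|G| = 1.0001e+06 / 34.409 ≈ 29065
Gain = 20 log₁₀(29065) ≈ 89.27 dB
∠G = 0.80° − 54.46° = -53.66°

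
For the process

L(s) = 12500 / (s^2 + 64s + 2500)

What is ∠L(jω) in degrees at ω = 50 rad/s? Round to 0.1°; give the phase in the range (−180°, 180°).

-90.0°

At s = jω = j50:
quadratic: (j50)² + 64·j50 + 2500 = 0 + j3200 → |·| ≈ 3200, ∠ ≈ 90.00°
∠L = 0.00° − 90.00° = -90.00°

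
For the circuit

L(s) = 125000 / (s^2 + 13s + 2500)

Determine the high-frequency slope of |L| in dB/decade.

-40 dB/decade

Each pole contributes −20 dB/decade at high frequency; each zero contributes +20 dB/decade.
Net: 0 zero(s) − 2 pole(s) → -40 dB/decade.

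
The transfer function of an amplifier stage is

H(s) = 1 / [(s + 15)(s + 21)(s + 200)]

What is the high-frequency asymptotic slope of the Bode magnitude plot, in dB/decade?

-60 dB/decade

Each pole contributes −20 dB/decade at high frequency; each zero contributes +20 dB/decade.
Net: 0 zero(s) − 3 pole(s) → -60 dB/decade.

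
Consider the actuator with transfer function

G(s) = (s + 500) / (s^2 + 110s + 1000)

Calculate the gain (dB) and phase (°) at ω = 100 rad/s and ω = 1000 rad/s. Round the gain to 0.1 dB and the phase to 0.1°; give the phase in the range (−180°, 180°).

Substitute s = j100:
Numerator: (j100) + 500 = 500 + j100
Denominator: (j100)^2 + 110(j100) + 1000 = -9000 + j11000
|N| = √(500² + 100²) ≈ 509.9, ∠N ≈ 11.31°
|D| = √(9000² + 11000²) ≈ 14213, ∠D ≈ 129.29°
|G| = 509.9 / 14213 ≈ 0.035876
Gain = 20 log₁₀(0.035876) ≈ -28.90 dB
∠G = 11.31° − 129.29° = -117.98°

Substitute s = j1000:
Numerator: (j1000) + 500 = 500 + j1000
Denominator: (j1000)^2 + 110(j1000) + 1000 = -999000 + j110000
|N| = √(500² + 1000²) ≈ 1118, ∠N ≈ 63.43°
|D| = √(999000² + 110000²) ≈ 1.005e+06, ∠D ≈ 173.72°
|G| = 1118 / 1.005e+06 ≈ 0.0011124
Gain = 20 log₁₀(0.0011124) ≈ -59.07 dB
∠G = 63.43° − 173.72° = -110.29°

ω = 100: -28.9 dB, -118.0°; ω = 1000: -59.1 dB, -110.3°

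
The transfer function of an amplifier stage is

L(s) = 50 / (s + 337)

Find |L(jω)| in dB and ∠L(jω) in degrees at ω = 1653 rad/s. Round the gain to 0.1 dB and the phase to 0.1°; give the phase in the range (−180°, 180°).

At s = jω = j1653:
pole (s+337): 337 + j1653 → |·| = √(337²+1653²) = √2845978 ≈ 1687, ∠ = arctan(1653/337) ≈ 78.48°
|L| = 50 / 1687 ≈ 0.029638
Gain = 20 log₁₀(0.029638) ≈ -30.56 dB
∠L = 0.00° − 78.48° = -78.48°

-30.6 dB, -78.5°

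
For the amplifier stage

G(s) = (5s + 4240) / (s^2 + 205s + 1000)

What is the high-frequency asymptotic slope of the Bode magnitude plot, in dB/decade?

Each pole contributes −20 dB/decade at high frequency; each zero contributes +20 dB/decade.
Net: 1 zero(s) − 2 pole(s) → -20 dB/decade.

-20 dB/decade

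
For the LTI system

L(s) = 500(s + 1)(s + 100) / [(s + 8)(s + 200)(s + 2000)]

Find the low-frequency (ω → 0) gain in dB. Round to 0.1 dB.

-36.1 dB

L(0) = 500·1·100 / (8·200·2000) = 0.015625
20 log₁₀(0.015625) ≈ -36.12 dB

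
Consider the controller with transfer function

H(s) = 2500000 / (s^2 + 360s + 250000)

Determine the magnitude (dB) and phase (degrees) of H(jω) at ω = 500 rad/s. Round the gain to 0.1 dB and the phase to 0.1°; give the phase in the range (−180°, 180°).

At s = jω = j500:
quadratic: (j500)² + 360·j500 + 250000 = 0 + j180000 → |·| ≈ 1.8e+05, ∠ ≈ 90.00°
|H| = 2500000 / 1.8e+05 ≈ 13.889
Gain = 20 log₁₀(13.889) ≈ 22.85 dB
∠H = 0.00° − 90.00° = -90.00°

22.9 dB, -90.0°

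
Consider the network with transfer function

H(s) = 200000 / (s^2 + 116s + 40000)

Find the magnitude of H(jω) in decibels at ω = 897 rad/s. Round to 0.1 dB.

-11.7 dB

At s = jω = j897:
quadratic: (j897)² + 116·j897 + 40000 = -764609 + j104052 → |·| ≈ 7.7166e+05, ∠ ≈ 172.25°
|H| = 200000 / 7.7166e+05 ≈ 0.25918
Gain = 20 log₁₀(0.25918) ≈ -11.73 dB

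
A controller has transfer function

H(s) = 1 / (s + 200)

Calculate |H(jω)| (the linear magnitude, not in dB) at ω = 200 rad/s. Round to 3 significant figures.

At s = jω = j200:
pole (s+200): 200 + j200 → |·| = √(200²+200²) = √80000 ≈ 282.84, ∠ = arctan(200/200) ≈ 45.00°
|H| = 1 / 282.84 ≈ 0.0035356

0.00354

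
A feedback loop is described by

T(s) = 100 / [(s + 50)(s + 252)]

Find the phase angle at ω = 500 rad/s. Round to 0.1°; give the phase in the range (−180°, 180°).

At s = jω = j500:
pole (s+50): 50 + j500 → |·| = √(50²+500²) = √252500 ≈ 502.49, ∠ = arctan(500/50) ≈ 84.29°
pole (s+252): 252 + j500 → |·| = √(252²+500²) = √313504 ≈ 559.91, ∠ = arctan(500/252) ≈ 63.25°
∠T = 0.00° − 147.54° = -147.54°

-147.5°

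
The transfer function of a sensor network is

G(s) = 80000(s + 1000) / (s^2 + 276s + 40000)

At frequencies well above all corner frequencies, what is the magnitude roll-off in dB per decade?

-20 dB/decade

Each pole contributes −20 dB/decade at high frequency; each zero contributes +20 dB/decade.
Net: 1 zero(s) − 2 pole(s) → -20 dB/decade.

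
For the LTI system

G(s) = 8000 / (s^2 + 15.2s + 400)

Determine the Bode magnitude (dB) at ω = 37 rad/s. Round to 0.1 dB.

17.1 dB

At s = jω = j37:
quadratic: (j37)² + 15.2·j37 + 400 = -969 + j562.4 → |·| ≈ 1120.4, ∠ ≈ 149.87°
|G| = 8000 / 1120.4 ≈ 7.1403
Gain = 20 log₁₀(7.1403) ≈ 17.07 dB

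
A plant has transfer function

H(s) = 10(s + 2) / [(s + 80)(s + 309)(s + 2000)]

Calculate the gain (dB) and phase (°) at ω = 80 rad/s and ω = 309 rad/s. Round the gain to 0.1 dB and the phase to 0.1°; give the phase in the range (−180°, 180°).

ω = 80: -99.1 dB, 26.8°; ω = 309: -99.2 dB, -39.6°

At s = jω = j80:
zero (s+2): 2 + j80 → |·| = √(2²+80²) = √6404 ≈ 80.025, ∠ = arctan(80/2) ≈ 88.57°
pole (s+80): 80 + j80 → |·| = √(80²+80²) = √12800 ≈ 113.14, ∠ = arctan(80/80) ≈ 45.00°
pole (s+309): 309 + j80 → |·| = √(309²+80²) = √101881 ≈ 319.19, ∠ = arctan(80/309) ≈ 14.52°
pole (s+2000): 2000 + j80 → |·| = √(2000²+80²) = √4006400 ≈ 2001.6, ∠ = arctan(80/2000) ≈ 2.29°
|H| = 10 · 80.025 / 7.2284e+07 ≈ 1.1071e-05
Gain = 20 log₁₀(1.1071e-05) ≈ -99.12 dB
∠H = 88.57° − 61.81° = 26.76°

At s = jω = j309:
zero (s+2): 2 + j309 → |·| = √(2²+309²) = √95485 ≈ 309.01, ∠ = arctan(309/2) ≈ 89.63°
pole (s+80): 80 + j309 → |·| = √(80²+309²) = √101881 ≈ 319.19, ∠ = arctan(309/80) ≈ 75.48°
pole (s+309): 309 + j309 → |·| = √(309²+309²) = √190962 ≈ 436.99, ∠ = arctan(309/309) ≈ 45.00°
pole (s+2000): 2000 + j309 → |·| = √(2000²+309²) = √4095481 ≈ 2023.7, ∠ = arctan(309/2000) ≈ 8.78°
|H| = 10 · 309.01 / 2.8227e+08 ≈ 1.0947e-05
Gain = 20 log₁₀(1.0947e-05) ≈ -99.21 dB
∠H = 89.63° − 129.26° = -39.63°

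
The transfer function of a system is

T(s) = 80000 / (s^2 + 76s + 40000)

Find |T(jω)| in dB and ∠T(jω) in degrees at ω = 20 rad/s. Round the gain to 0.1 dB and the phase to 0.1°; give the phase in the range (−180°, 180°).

6.1 dB, -2.2°

At s = jω = j20:
quadratic: (j20)² + 76·j20 + 40000 = 39600 + j1520 → |·| ≈ 39629, ∠ ≈ 2.20°
|T| = 80000 / 39629 ≈ 2.0187
Gain = 20 log₁₀(2.0187) ≈ 6.10 dB
∠T = 0.00° − 2.20° = -2.20°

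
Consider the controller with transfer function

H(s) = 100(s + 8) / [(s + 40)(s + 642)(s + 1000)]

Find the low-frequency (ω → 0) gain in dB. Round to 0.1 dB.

-90.1 dB

H(0) = 100·8 / (40·642·1000) ≈ 3.1153e-05
20 log₁₀(3.1153e-05) ≈ -90.13 dB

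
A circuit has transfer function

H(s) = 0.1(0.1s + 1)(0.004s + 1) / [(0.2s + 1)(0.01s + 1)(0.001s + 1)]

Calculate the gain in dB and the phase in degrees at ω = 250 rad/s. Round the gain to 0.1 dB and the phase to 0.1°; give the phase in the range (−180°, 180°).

-31.9 dB, -38.4°

At ω = 250 rad/s:
zero (1 + j250·0.1) = 1 + j25 → |·| ≈ 25.02, ∠ ≈ 87.71°
zero (1 + j250·0.004) = 1 + j1 → |·| ≈ 1.4142, ∠ ≈ 45.00°
pole (1 + j250·0.2) = 1 + j50 → |·| ≈ 50.01, ∠ ≈ 88.85°
pole (1 + j250·0.01) = 1 + j2.5 → |·| ≈ 2.6926, ∠ ≈ 68.20°
pole (1 + j250·0.001) = 1 + j0.25 → |·| ≈ 1.0308, ∠ ≈ 14.04°
|H| = 0.1 · 25.02 · 1.4142 / (50.01 · 2.6926 · 1.0308) ≈ 0.025491
Gain = 20 log₁₀(0.025491) ≈ -31.87 dB
∠H = (87.71° + 45.00°) − (88.85° + 68.20° + 14.04°) = -38.38°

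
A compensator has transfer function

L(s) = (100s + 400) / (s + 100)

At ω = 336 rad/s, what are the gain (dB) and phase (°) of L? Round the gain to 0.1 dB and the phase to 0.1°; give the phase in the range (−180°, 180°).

39.6 dB, 15.9°

Substitute s = j336:
Numerator: 100(j336) + 400 = 400 + j33600
Denominator: (j336) + 100 = 100 + j336
|N| = √(400² + 33600²) ≈ 33602, ∠N ≈ 89.32°
|D| = √(100² + 336²) ≈ 350.57, ∠D ≈ 73.43°
|L| = 33602 / 350.57 ≈ 95.85
Gain = 20 log₁₀(95.85) ≈ 39.63 dB
∠L = 89.32° − 73.43° = 15.89°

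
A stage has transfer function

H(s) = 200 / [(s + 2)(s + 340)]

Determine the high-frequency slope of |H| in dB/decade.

-40 dB/decade

Each pole contributes −20 dB/decade at high frequency; each zero contributes +20 dB/decade.
Net: 0 zero(s) − 2 pole(s) → -40 dB/decade.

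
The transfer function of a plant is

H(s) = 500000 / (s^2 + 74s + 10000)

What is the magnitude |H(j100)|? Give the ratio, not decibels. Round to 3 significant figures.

At s = jω = j100:
quadratic: (j100)² + 74·j100 + 10000 = 0 + j7400 → |·| ≈ 7400, ∠ ≈ 90.00°
|H| = 500000 / 7400 ≈ 67.568

67.6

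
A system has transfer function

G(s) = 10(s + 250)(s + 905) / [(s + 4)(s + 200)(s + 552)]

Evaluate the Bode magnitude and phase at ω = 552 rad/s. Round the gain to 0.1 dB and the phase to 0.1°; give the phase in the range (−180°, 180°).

-31.9 dB, -107.7°

At s = jω = j552:
zero (s+250): 250 + j552 → |·| = √(250²+552²) = √367204 ≈ 605.97, ∠ = arctan(552/250) ≈ 65.63°
zero (s+905): 905 + j552 → |·| = √(905²+552²) = √1123729 ≈ 1060.1, ∠ = arctan(552/905) ≈ 31.38°
pole (s+4): 4 + j552 → |·| = √(4²+552²) = √304720 ≈ 552.01, ∠ = arctan(552/4) ≈ 89.58°
pole (s+200): 200 + j552 → |·| = √(200²+552²) = √344704 ≈ 587.11, ∠ = arctan(552/200) ≈ 70.08°
pole (s+552): 552 + j552 → |·| = √(552²+552²) = √609408 ≈ 780.65, ∠ = arctan(552/552) ≈ 45.00°
|G| = 10 · 6.4239e+05 / 2.53e+08 ≈ 0.025391
Gain = 20 log₁₀(0.025391) ≈ -31.91 dB
∠G = 97.01° − 204.66° = -107.65°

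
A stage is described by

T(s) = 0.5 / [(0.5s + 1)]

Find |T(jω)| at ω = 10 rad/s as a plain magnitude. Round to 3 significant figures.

0.0981

At ω = 10 rad/s:
pole (1 + j10·0.5) = 1 + j5 → |·| ≈ 5.099, ∠ ≈ 78.69°
|T| = 0.5 · 1 / (5.099) ≈ 0.098058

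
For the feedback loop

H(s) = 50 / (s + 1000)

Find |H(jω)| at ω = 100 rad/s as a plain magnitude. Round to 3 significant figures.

0.0498

At s = jω = j100:
pole (s+1000): 1000 + j100 → |·| = √(1000²+100²) = √1010000 ≈ 1005, ∠ = arctan(100/1000) ≈ 5.71°
|H| = 50 / 1005 ≈ 0.049751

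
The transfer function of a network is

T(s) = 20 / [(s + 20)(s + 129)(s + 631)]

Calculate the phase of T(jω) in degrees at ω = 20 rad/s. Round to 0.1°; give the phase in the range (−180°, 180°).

-55.6°

At s = jω = j20:
pole (s+20): 20 + j20 → |·| = √(20²+20²) = √800 ≈ 28.284, ∠ = arctan(20/20) ≈ 45.00°
pole (s+129): 129 + j20 → |·| = √(129²+20²) = √17041 ≈ 130.54, ∠ = arctan(20/129) ≈ 8.81°
pole (s+631): 631 + j20 → |·| = √(631²+20²) = √398561 ≈ 631.32, ∠ = arctan(20/631) ≈ 1.82°
∠T = 0.00° − 55.63° = -55.63°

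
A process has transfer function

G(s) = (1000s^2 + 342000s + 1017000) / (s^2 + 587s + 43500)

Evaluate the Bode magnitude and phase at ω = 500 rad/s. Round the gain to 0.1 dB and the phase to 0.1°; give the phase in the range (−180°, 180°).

58.5 dB, 20.4°

Substitute s = j500:
Numerator: 1000(j500)^2 + 342000(j500) + 1017000 = -248983000 + j171000000
Denominator: (j500)^2 + 587(j500) + 43500 = -206500 + j293500
|N| = √(248983000² + 171000000²) ≈ 3.0205e+08, ∠N ≈ 145.52°
|D| = √(206500² + 293500²) ≈ 3.5887e+05, ∠D ≈ 125.13°
|G| = 3.0205e+08 / 3.5887e+05 ≈ 841.67
Gain = 20 log₁₀(841.67) ≈ 58.50 dB
∠G = 145.52° − 125.13° = 20.39°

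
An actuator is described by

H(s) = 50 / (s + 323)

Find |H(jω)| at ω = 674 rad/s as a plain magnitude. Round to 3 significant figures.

0.0669

At s = jω = j674:
pole (s+323): 323 + j674 → |·| = √(323²+674²) = √558605 ≈ 747.4, ∠ = arctan(674/323) ≈ 64.39°
|H| = 50 / 747.4 ≈ 0.066899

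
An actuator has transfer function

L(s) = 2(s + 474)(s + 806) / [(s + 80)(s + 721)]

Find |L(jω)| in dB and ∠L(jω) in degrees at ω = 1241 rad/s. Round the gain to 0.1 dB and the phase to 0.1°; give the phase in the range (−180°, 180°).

At s = jω = j1241:
zero (s+474): 474 + j1241 → |·| = √(474²+1241²) = √1764757 ≈ 1328.4, ∠ = arctan(1241/474) ≈ 69.10°
zero (s+806): 806 + j1241 → |·| = √(806²+1241²) = √2189717 ≈ 1479.8, ∠ = arctan(1241/806) ≈ 57.00°
pole (s+80): 80 + j1241 → |·| = √(80²+1241²) = √1546481 ≈ 1243.6, ∠ = arctan(1241/80) ≈ 86.31°
pole (s+721): 721 + j1241 → |·| = √(721²+1241²) = √2059922 ≈ 1435.2, ∠ = arctan(1241/721) ≈ 59.84°
|L| = 2 · 1.9658e+06 / 1.7848e+06 ≈ 2.2028
Gain = 20 log₁₀(2.2028) ≈ 6.86 dB
∠L = 126.10° − 146.15° = -20.05°

6.9 dB, -20.1°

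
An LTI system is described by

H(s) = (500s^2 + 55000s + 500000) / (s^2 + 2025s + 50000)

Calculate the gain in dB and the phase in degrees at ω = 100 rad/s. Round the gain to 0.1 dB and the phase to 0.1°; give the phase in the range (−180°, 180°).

Substitute s = j100:
Numerator: 500(j100)^2 + 55000(j100) + 500000 = -4500000 + j5500000
Denominator: (j100)^2 + 2025(j100) + 50000 = 40000 + j202500
|N| = √(4500000² + 5500000²) ≈ 7.1063e+06, ∠N ≈ 129.29°
|D| = √(40000² + 202500²) ≈ 2.0641e+05, ∠D ≈ 78.83°
|H| = 7.1063e+06 / 2.0641e+05 ≈ 34.428
Gain = 20 log₁₀(34.428) ≈ 30.74 dB
∠H = 129.29° − 78.83° = 50.46°

30.7 dB, 50.5°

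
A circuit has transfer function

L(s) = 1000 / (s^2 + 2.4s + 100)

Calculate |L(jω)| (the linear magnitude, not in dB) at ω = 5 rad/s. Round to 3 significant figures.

13.2

At s = jω = j5:
quadratic: (j5)² + 2.4·j5 + 100 = 75 + j12 → |·| ≈ 75.954, ∠ ≈ 9.09°
|L| = 1000 / 75.954 ≈ 13.166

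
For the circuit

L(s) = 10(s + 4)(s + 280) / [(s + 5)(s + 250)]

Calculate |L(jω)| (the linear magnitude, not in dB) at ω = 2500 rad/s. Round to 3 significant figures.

At s = jω = j2500:
zero (s+4): 4 + j2500 → |·| = √(4²+2500²) = √6250016 ≈ 2500, ∠ = arctan(2500/4) ≈ 89.91°
zero (s+280): 280 + j2500 → |·| = √(280²+2500²) = √6328400 ≈ 2515.6, ∠ = arctan(2500/280) ≈ 83.61°
pole (s+5): 5 + j2500 → |·| = √(5²+2500²) = √6250025 ≈ 2500, ∠ = arctan(2500/5) ≈ 89.89°
pole (s+250): 250 + j2500 → |·| = √(250²+2500²) = √6312500 ≈ 2512.5, ∠ = arctan(2500/250) ≈ 84.29°
|L| = 10 · 6.289e+06 / 6.2812e+06 ≈ 10.012

10.0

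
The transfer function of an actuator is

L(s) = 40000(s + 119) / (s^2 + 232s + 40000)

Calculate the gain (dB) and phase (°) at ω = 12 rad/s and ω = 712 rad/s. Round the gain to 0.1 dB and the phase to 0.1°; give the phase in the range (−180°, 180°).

ω = 12: 41.6 dB, 1.8°; ω = 712: 35.3 dB, -80.0°

At s = jω = j12:
zero (s+119): 119 + j12 → |·| = √(119²+12²) = √14305 ≈ 119.6, ∠ = arctan(12/119) ≈ 5.76°
quadratic: (j12)² + 232·j12 + 40000 = 39856 + j2784 → |·| ≈ 39953, ∠ ≈ 4.00°
|L| = 40000 · 119.6 / 39953 ≈ 119.74
Gain = 20 log₁₀(119.74) ≈ 41.56 dB
∠L = 5.76° − 4.00° = 1.76°

At s = jω = j712:
zero (s+119): 119 + j712 → |·| = √(119²+712²) = √521105 ≈ 721.88, ∠ = arctan(712/119) ≈ 80.51°
quadratic: (j712)² + 232·j712 + 40000 = -466944 + j165184 → |·| ≈ 4.953e+05, ∠ ≈ 160.52°
|L| = 40000 · 721.88 / 4.953e+05 ≈ 58.298
Gain = 20 log₁₀(58.298) ≈ 35.31 dB
∠L = 80.51° − 160.52° = -80.01°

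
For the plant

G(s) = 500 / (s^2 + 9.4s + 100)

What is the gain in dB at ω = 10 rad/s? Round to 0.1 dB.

At s = jω = j10:
quadratic: (j10)² + 9.4·j10 + 100 = 0 + j94 → |·| ≈ 94, ∠ ≈ 90.00°
|G| = 500 / 94 ≈ 5.3191
Gain = 20 log₁₀(5.3191) ≈ 14.52 dB

14.5 dB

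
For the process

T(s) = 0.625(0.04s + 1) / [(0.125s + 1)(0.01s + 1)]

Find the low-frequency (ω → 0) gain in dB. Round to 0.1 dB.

T(0) = 0.625 · 1 / 1 = 0.625
20 log₁₀(0.625) ≈ -4.08 dB

-4.1 dB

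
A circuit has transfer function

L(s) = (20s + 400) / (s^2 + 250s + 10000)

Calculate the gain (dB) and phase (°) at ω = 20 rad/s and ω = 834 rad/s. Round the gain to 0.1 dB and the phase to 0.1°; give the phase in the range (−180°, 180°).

Substitute s = j20:
Numerator: 20(j20) + 400 = 400 + j400
Denominator: (j20)^2 + 250(j20) + 10000 = 9600 + j5000
|N| = √(400² + 400²) ≈ 565.69, ∠N ≈ 45.00°
|D| = √(9600² + 5000²) ≈ 10824, ∠D ≈ 27.51°
|L| = 565.69 / 10824 ≈ 0.052263
Gain = 20 log₁₀(0.052263) ≈ -25.64 dB
∠L = 45.00° − 27.51° = 17.49°

Substitute s = j834:
Numerator: 20(j834) + 400 = 400 + j16680
Denominator: (j834)^2 + 250(j834) + 10000 = -685556 + j208500
|N| = √(400² + 16680²) ≈ 16685, ∠N ≈ 88.63°
|D| = √(685556² + 208500²) ≈ 7.1656e+05, ∠D ≈ 163.08°
|L| = 16685 / 7.1656e+05 ≈ 0.023285
Gain = 20 log₁₀(0.023285) ≈ -32.66 dB
∠L = 88.63° − 163.08° = -74.45°

ω = 20: -25.6 dB, 17.5°; ω = 834: -32.7 dB, -74.5°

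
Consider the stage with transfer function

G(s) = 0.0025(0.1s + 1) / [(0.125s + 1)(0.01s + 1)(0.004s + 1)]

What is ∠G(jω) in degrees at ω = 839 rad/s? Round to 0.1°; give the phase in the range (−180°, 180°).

-156.7°

At ω = 839 rad/s:
zero (1 + j839·0.1) = 1 + j83.9 → |·| ≈ 83.906, ∠ ≈ 89.32°
pole (1 + j839·0.125) = 1 + j104.875 → |·| ≈ 104.88, ∠ ≈ 89.45°
pole (1 + j839·0.01) = 1 + j8.39 → |·| ≈ 8.4494, ∠ ≈ 83.20°
pole (1 + j839·0.004) = 1 + j3.356 → |·| ≈ 3.5018, ∠ ≈ 73.41°
∠G = (89.32°) − (89.45° + 83.20° + 73.41°) = -156.74°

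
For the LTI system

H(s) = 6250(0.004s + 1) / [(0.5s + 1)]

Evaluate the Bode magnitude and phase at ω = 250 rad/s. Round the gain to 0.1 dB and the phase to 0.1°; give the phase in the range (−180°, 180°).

37.0 dB, -44.5°

At ω = 250 rad/s:
zero (1 + j250·0.004) = 1 + j1 → |·| ≈ 1.4142, ∠ ≈ 45.00°
pole (1 + j250·0.5) = 1 + j125 → |·| ≈ 125, ∠ ≈ 89.54°
|H| = 6250 · 1.4142 / (125) ≈ 70.71
Gain = 20 log₁₀(70.71) ≈ 36.99 dB
∠H = (45.00°) − (89.54°) = -44.54°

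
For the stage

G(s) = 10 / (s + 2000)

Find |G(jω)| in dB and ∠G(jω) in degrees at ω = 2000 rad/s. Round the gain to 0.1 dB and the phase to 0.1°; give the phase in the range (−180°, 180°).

-49.0 dB, -45.0°

Substitute s = j2000:
Numerator: 10 = 10 + j0
Denominator: (j2000) + 2000 = 2000 + j2000
|N| = √(10² + 0²) ≈ 10, ∠N ≈ 0.00°
|D| = √(2000² + 2000²) ≈ 2828.4, ∠D ≈ 45.00°
|G| = 10 / 2828.4 ≈ 0.0035356
Gain = 20 log₁₀(0.0035356) ≈ -49.03 dB
∠G = 0.00° − 45.00° = -45.00°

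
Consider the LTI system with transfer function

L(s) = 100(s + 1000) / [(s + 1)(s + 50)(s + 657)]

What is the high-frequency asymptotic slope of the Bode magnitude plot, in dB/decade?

Each pole contributes −20 dB/decade at high frequency; each zero contributes +20 dB/decade.
Net: 1 zero(s) − 3 pole(s) → -40 dB/decade.

-40 dB/decade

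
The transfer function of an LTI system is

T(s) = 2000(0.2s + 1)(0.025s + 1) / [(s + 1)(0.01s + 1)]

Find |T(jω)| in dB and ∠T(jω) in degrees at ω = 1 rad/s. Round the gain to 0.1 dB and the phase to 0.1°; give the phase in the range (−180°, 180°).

63.2 dB, -32.8°

At ω = 1 rad/s:
zero (1 + j1·0.2) = 1 + j0.2 → |·| ≈ 1.0198, ∠ ≈ 11.31°
zero (1 + j1·0.025) = 1 + j0.025 → |·| ≈ 1.0003, ∠ ≈ 1.43°
pole (1 + j1·1) = 1 + j1 → |·| ≈ 1.4142, ∠ ≈ 45.00°
pole (1 + j1·0.01) = 1 + j0.01 → |·| ≈ 1, ∠ ≈ 0.57°
|T| = 2000 · 1.0198 · 1.0003 / (1.4142 · 1) ≈ 1442.7
Gain = 20 log₁₀(1442.7) ≈ 63.18 dB
∠T = (11.31° + 1.43°) − (45.00° + 0.57°) = -32.83°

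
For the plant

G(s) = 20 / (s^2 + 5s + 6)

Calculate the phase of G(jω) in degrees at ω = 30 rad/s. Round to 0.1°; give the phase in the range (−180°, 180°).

-170.5°

Substitute s = j30:
Numerator: 20 = 20 + j0
Denominator: (j30)^2 + 5(j30) + 6 = -894 + j150
|N| = √(20² + 0²) ≈ 20, ∠N ≈ 0.00°
|D| = √(894² + 150²) ≈ 906.5, ∠D ≈ 170.48°
∠G = 0.00° − 170.48° = -170.48°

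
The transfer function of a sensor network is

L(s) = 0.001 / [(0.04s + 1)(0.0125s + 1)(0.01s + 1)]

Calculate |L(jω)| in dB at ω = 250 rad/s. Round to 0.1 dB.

-99.0 dB

At ω = 250 rad/s:
pole (1 + j250·0.04) = 1 + j10 → |·| ≈ 10.05, ∠ ≈ 84.29°
pole (1 + j250·0.0125) = 1 + j3.125 → |·| ≈ 3.2811, ∠ ≈ 72.26°
pole (1 + j250·0.01) = 1 + j2.5 → |·| ≈ 2.6926, ∠ ≈ 68.20°
|L| = 0.001 · 1 / (10.05 · 3.2811 · 2.6926) ≈ 1.1263e-05
Gain = 20 log₁₀(1.1263e-05) ≈ -98.97 dB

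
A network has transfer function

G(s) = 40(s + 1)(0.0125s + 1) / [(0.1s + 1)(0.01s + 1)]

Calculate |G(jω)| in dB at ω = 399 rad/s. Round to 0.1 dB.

53.9 dB

At ω = 399 rad/s:
zero (1 + j399·1) = 1 + j399 → |·| ≈ 399, ∠ ≈ 89.86°
zero (1 + j399·0.0125) = 1 + j4.9875 → |·| ≈ 5.0868, ∠ ≈ 78.66°
pole (1 + j399·0.1) = 1 + j39.9 → |·| ≈ 39.913, ∠ ≈ 88.56°
pole (1 + j399·0.01) = 1 + j3.99 → |·| ≈ 4.1134, ∠ ≈ 75.93°
|G| = 40 · 399 · 5.0868 / (39.913 · 4.1134) ≈ 494.5
Gain = 20 log₁₀(494.5) ≈ 53.88 dB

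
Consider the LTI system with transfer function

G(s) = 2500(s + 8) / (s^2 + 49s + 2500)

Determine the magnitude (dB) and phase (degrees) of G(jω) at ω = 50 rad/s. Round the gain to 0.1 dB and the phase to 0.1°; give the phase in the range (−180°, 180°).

34.3 dB, -9.1°

At s = jω = j50:
zero (s+8): 8 + j50 → |·| = √(8²+50²) = √2564 ≈ 50.636, ∠ = arctan(50/8) ≈ 80.91°
quadratic: (j50)² + 49·j50 + 2500 = 0 + j2450 → |·| ≈ 2450, ∠ ≈ 90.00°
|G| = 2500 · 50.636 / 2450 ≈ 51.669
Gain = 20 log₁₀(51.669) ≈ 34.26 dB
∠G = 80.91° − 90.00° = -9.09°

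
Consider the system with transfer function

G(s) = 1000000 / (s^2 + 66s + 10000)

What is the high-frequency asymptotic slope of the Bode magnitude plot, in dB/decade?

-40 dB/decade

Each pole contributes −20 dB/decade at high frequency; each zero contributes +20 dB/decade.
Net: 0 zero(s) − 2 pole(s) → -40 dB/decade.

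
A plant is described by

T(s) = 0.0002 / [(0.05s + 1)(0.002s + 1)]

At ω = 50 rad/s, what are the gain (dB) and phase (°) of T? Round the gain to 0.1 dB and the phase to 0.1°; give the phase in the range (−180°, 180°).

At ω = 50 rad/s:
pole (1 + j50·0.05) = 1 + j2.5 → |·| ≈ 2.6926, ∠ ≈ 68.20°
pole (1 + j50·0.002) = 1 + j0.1 → |·| ≈ 1.005, ∠ ≈ 5.71°
|T| = 0.0002 · 1 / (2.6926 · 1.005) ≈ 7.3908e-05
Gain = 20 log₁₀(7.3908e-05) ≈ -82.63 dB
∠T = (0°) − (68.20° + 5.71°) = -73.91°

-82.6 dB, -73.9°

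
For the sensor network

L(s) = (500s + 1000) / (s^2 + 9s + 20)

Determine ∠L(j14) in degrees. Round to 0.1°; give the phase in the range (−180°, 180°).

-62.5°

Substitute s = j14:
Numerator: 500(j14) + 1000 = 1000 + j7000
Denominator: (j14)^2 + 9(j14) + 20 = -176 + j126
|N| = √(1000² + 7000²) ≈ 7071.1, ∠N ≈ 81.87°
|D| = √(176² + 126²) ≈ 216.45, ∠D ≈ 144.40°
∠L = 81.87° − 144.40° = -62.53°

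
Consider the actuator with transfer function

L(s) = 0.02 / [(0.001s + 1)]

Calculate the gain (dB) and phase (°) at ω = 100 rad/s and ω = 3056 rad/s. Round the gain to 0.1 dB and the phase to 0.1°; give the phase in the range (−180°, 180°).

ω = 100: -34.0 dB, -5.7°; ω = 3056: -44.1 dB, -71.9°

At ω = 100 rad/s:
pole (1 + j100·0.001) = 1 + j0.1 → |·| ≈ 1.005, ∠ ≈ 5.71°
|L| = 0.02 · 1 / (1.005) ≈ 0.0199
Gain = 20 log₁₀(0.0199) ≈ -34.02 dB
∠L = (0°) − (5.71°) = -5.71°

At ω = 3056 rad/s:
pole (1 + j3056·0.001) = 1 + j3.056 → |·| ≈ 3.2155, ∠ ≈ 71.88°
|L| = 0.02 · 1 / (3.2155) ≈ 0.0062199
Gain = 20 log₁₀(0.0062199) ≈ -44.12 dB
∠L = (0°) − (71.88°) = -71.88°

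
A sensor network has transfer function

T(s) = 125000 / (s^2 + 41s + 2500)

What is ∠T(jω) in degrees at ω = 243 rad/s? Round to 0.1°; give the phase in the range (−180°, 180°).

-170.0°

At s = jω = j243:
quadratic: (j243)² + 41·j243 + 2500 = -56549 + j9963 → |·| ≈ 57420, ∠ ≈ 170.01°
∠T = 0.00° − 170.01° = -170.01°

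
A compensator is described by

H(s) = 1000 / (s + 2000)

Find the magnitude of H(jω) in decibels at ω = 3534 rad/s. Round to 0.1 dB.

-12.2 dB

Substitute s = j3534:
Numerator: 1000 = 1000 + j0
Denominator: (j3534) + 2000 = 2000 + j3534
|N| = √(1000² + 0²) ≈ 1000, ∠N ≈ 0.00°
|D| = √(2000² + 3534²) ≈ 4060.7, ∠D ≈ 60.49°
|H| = 1000 / 4060.7 ≈ 0.24626
Gain = 20 log₁₀(0.24626) ≈ -12.17 dB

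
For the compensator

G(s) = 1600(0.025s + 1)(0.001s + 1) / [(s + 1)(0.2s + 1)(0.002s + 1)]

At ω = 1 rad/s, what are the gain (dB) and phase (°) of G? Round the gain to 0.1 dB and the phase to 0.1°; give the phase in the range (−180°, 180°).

At ω = 1 rad/s:
zero (1 + j1·0.025) = 1 + j0.025 → |·| ≈ 1.0003, ∠ ≈ 1.43°
zero (1 + j1·0.001) = 1 + j0.001 → |·| ≈ 1, ∠ ≈ 0.06°
pole (1 + j1·1) = 1 + j1 → |·| ≈ 1.4142, ∠ ≈ 45.00°
pole (1 + j1·0.2) = 1 + j0.2 → |·| ≈ 1.0198, ∠ ≈ 11.31°
pole (1 + j1·0.002) = 1 + j0.002 → |·| ≈ 1, ∠ ≈ 0.11°
|G| = 1600 · 1.0003 · 1 / (1.4142 · 1.0198 · 1) ≈ 1109.7
Gain = 20 log₁₀(1109.7) ≈ 60.90 dB
∠G = (1.43° + 0.06°) − (45.00° + 11.31° + 0.11°) = -54.93°

60.9 dB, -54.9°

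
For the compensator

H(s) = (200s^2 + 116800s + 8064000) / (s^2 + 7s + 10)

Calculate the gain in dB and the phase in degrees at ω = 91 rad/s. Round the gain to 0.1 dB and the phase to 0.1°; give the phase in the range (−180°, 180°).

63.5 dB, -116.7°

Substitute s = j91:
Numerator: 200(j91)^2 + 116800(j91) + 8064000 = 6407800 + j10628800
Denominator: (j91)^2 + 7(j91) + 10 = -8271 + j637
|N| = √(6407800² + 10628800²) ≈ 1.2411e+07, ∠N ≈ 58.92°
|D| = √(8271² + 637²) ≈ 8295.5, ∠D ≈ 175.60°
|H| = 1.2411e+07 / 8295.5 ≈ 1496.1
Gain = 20 log₁₀(1496.1) ≈ 63.50 dB
∠H = 58.92° − 175.60° = -116.68°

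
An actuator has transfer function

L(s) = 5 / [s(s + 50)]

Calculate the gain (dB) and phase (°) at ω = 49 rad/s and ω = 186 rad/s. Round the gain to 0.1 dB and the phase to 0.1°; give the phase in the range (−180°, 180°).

ω = 49: -56.7 dB, -134.4°; ω = 186: -77.1 dB, -165.0°

At s = jω = j49:
pole (s+50): 50 + j49 → |·| = √(50²+49²) = √4901 ≈ 70.007, ∠ = arctan(49/50) ≈ 44.42°
pole at origin: |s| = 49, ∠ = 90.00° (in denominator)
|L| = 5 / 3430.3 ≈ 0.0014576
Gain = 20 log₁₀(0.0014576) ≈ -56.73 dB
∠L = 0.00° − 134.42° = -134.42°

At s = jω = j186:
pole (s+50): 50 + j186 → |·| = √(50²+186²) = √37096 ≈ 192.6, ∠ = arctan(186/50) ≈ 74.95°
pole at origin: |s| = 186, ∠ = 90.00° (in denominator)
|L| = 5 / 35824 ≈ 0.00013957
Gain = 20 log₁₀(0.00013957) ≈ -77.10 dB
∠L = 0.00° − 164.95° = -164.95°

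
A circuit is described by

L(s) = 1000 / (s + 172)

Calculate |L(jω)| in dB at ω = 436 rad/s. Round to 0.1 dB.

At s = jω = j436:
pole (s+172): 172 + j436 → |·| = √(172²+436²) = √219680 ≈ 468.7, ∠ = arctan(436/172) ≈ 68.47°
|L| = 1000 / 468.7 ≈ 2.1336
Gain = 20 log₁₀(2.1336) ≈ 6.58 dB

6.6 dB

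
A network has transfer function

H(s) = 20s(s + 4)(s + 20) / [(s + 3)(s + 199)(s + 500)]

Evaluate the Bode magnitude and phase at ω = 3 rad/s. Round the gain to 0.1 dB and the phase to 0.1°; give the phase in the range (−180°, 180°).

At s = jω = j3:
zero (s+4): 4 + j3 → |·| = √(4²+3²) = √25 ≈ 5, ∠ = arctan(3/4) ≈ 36.87°
zero (s+20): 20 + j3 → |·| = √(20²+3²) = √409 ≈ 20.224, ∠ = arctan(3/20) ≈ 8.53°
zero at origin: s = j3 → |·| = 3, ∠ = 90.00°
pole (s+3): 3 + j3 → |·| = √(3²+3²) = √18 ≈ 4.2426, ∠ = arctan(3/3) ≈ 45.00°
pole (s+199): 199 + j3 → |·| = √(199²+3²) = √39610 ≈ 199.02, ∠ = arctan(3/199) ≈ 0.86°
pole (s+500): 500 + j3 → |·| = √(500²+3²) = √250009 ≈ 500.01, ∠ = arctan(3/500) ≈ 0.34°
|H| = 20 · 303.36 / 4.2219e+05 ≈ 0.014371
Gain = 20 log₁₀(0.014371) ≈ -36.85 dB
∠H = 135.40° − 46.20° = 89.20°

-36.9 dB, 89.2°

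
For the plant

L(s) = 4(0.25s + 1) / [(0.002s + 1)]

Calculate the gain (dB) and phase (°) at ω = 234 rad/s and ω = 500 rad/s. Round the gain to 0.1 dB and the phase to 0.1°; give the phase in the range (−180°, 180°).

At ω = 234 rad/s:
zero (1 + j234·0.25) = 1 + j58.5 → |·| ≈ 58.509, ∠ ≈ 89.02°
pole (1 + j234·0.002) = 1 + j0.468 → |·| ≈ 1.1041, ∠ ≈ 25.08°
|L| = 4 · 58.509 / (1.1041) ≈ 211.97
Gain = 20 log₁₀(211.97) ≈ 46.53 dB
∠L = (89.02°) − (25.08°) = 63.94°

At ω = 500 rad/s:
zero (1 + j500·0.25) = 1 + j125 → |·| ≈ 125, ∠ ≈ 89.54°
pole (1 + j500·0.002) = 1 + j1 → |·| ≈ 1.4142, ∠ ≈ 45.00°
|L| = 4 · 125 / (1.4142) ≈ 353.56
Gain = 20 log₁₀(353.56) ≈ 50.97 dB
∠L = (89.54°) − (45.00°) = 44.54°

ω = 234: 46.5 dB, 63.9°; ω = 500: 51.0 dB, 44.5°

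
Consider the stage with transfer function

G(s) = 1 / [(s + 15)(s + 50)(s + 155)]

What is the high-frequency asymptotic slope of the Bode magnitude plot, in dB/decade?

Each pole contributes −20 dB/decade at high frequency; each zero contributes +20 dB/decade.
Net: 0 zero(s) − 3 pole(s) → -60 dB/decade.

-60 dB/decade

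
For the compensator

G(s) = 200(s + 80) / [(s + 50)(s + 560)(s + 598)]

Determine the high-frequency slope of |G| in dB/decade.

Each pole contributes −20 dB/decade at high frequency; each zero contributes +20 dB/decade.
Net: 1 zero(s) − 3 pole(s) → -40 dB/decade.

-40 dB/decade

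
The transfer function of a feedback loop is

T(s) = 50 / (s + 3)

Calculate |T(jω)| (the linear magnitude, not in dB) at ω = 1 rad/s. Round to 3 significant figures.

Substitute s = j1:
Numerator: 50 = 50 + j0
Denominator: (j1) + 3 = 3 + j1
|N| = √(50² + 0²) ≈ 50, ∠N ≈ 0.00°
|D| = √(3² + 1²) ≈ 3.1623, ∠D ≈ 18.43°
|T| = 50 / 3.1623 ≈ 15.811

15.8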